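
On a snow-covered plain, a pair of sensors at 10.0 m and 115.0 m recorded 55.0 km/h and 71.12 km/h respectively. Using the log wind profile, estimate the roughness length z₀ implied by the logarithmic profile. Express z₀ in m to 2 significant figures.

z₀ ≈ 0.0024 m

Log law: V(z) ∝ ln(z/z₀). With r = V₁/V₂ = 55.0/71.12 = 0.77334,
r · ln(z₂/z₀) = ln(z₁/z₀) ⇒ ln z₀ = (ln z₁ − r·ln z₂)/(1 − r)
ln z₀ = (2.30259 − 0.77334×4.74493) / 0.22666 = -6.0305
z₀ = exp(-6.0305) = 0.002404 m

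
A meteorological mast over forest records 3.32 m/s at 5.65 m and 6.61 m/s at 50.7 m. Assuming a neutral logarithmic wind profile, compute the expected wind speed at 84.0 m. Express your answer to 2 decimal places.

7.37 m/s

Log law: V ∝ ln(z/z₀). From the pair, with r = V₁/V₂ = 0.50227,
ln z₀ = (ln z₁ − r·ln z₂)/(1 − r) = (1.7317 − 0.50227×3.9259)/0.49773 = -0.4826 → z₀ = 0.6172 m
V₃ = V₁ · ln(z₃/z₀)/ln(z₁/z₀) = 3.32 × 4.9134/2.2143 = 7.3670 m/s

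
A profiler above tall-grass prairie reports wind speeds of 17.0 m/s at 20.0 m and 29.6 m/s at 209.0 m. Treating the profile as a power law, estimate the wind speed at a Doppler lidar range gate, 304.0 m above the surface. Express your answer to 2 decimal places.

First find α: α = ln(V₂/V₁)/ln(z₂/z₁) = ln(29.6/17.0)/ln(209.0/20.0) = 0.55456/2.34660 = 0.2363
Extrapolate from 209.0 m to 304.0 m: V₃ = 29.6 × (304.0/209.0)^0.2363 = 29.6 × 1.0926 = 32.3406 m/s

32.34 m/s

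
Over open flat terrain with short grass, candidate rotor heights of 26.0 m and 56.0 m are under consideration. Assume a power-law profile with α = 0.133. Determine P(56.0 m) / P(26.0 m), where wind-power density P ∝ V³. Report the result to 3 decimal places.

1.358

Speed ratio: V_B/V_A = (z_B/z_A)^α = (56.0/26.0)^0.133 = (2.1538)^0.133 = 1.10743
Power-density ratio: P_B/P_A = (V_B/V_A)³ = (1.10743)³ = 1.35817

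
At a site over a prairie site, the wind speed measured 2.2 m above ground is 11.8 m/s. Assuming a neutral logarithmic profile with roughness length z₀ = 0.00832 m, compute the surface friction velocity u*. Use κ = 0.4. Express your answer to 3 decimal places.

u* ≈ 0.846 m/s

Log law: V(z) = (u*/κ) · ln(z/z₀) ⇒ u* = κ · V / ln(z/z₀)
u* = 0.4 × 11.8 / ln(2.2/0.00832) = 0.4 × 11.8 / 5.5776
   = 4.7200 / 5.5776 = 0.8462 m/s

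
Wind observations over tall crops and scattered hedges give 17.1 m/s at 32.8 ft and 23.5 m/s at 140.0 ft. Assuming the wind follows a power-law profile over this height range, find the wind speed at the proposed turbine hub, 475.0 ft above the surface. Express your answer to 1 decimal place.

First find α: α = ln(V₂/V₁)/ln(z₂/z₁) = ln(23.5/17.1)/ln(140.0/32.8) = 0.31792/1.45121 = 0.2191
Extrapolate from 140.0 ft to 475.0 ft: V₃ = 23.5 × (475.0/140.0)^0.2191 = 23.5 × 1.3069 = 30.7115 m/s

30.7 m/s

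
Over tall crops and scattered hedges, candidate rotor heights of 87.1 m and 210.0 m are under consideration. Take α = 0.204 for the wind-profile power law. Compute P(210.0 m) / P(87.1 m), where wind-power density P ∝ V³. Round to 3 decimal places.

Speed ratio: V_B/V_A = (z_B/z_A)^α = (210.0/87.1)^0.204 = (2.4110)^0.204 = 1.19666
Power-density ratio: P_B/P_A = (V_B/V_A)³ = (1.19666)³ = 1.71359

1.714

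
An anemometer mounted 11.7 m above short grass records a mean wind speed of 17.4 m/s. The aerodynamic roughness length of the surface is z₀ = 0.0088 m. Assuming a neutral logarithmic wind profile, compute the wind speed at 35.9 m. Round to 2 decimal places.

Log law: V(z) ∝ ln(z/z₀), so V₂/V₁ = ln(z₂/z₀) / ln(z₁/z₀).
ln(35.9/0.0088) = 8.3137, ln(11.7/0.0088) = 7.1926
V₂ = 17.4 × 8.3137/7.1926 = 17.4 × 1.1559 = 20.1122 m/s

20.11 m/s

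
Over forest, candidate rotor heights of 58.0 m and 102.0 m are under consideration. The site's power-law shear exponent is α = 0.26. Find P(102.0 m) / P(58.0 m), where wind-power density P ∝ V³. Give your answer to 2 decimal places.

Speed ratio: V_B/V_A = (z_B/z_A)^α = (102.0/58.0)^0.26 = (1.7586)^0.26 = 1.15810
Power-density ratio: P_B/P_A = (V_B/V_A)³ = (1.15810)³ = 1.55322

1.55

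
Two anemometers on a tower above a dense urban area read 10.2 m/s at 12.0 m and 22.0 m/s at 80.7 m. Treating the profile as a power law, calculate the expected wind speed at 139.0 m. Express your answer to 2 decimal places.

First find α: α = ln(V₂/V₁)/ln(z₂/z₁) = ln(22.0/10.2)/ln(80.7/12.0) = 0.76865/1.90583 = 0.4033
Extrapolate from 80.7 m to 139.0 m: V₃ = 22.0 × (139.0/80.7)^0.4033 = 22.0 × 1.2452 = 27.3944 m/s

27.39 m/s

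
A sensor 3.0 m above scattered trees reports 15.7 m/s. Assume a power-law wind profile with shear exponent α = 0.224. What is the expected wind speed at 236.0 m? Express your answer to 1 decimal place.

Power-law profile: V₂ = V₁ · (z₂/z₁)^α
V₂ = 15.7 × (236.0/3.0)^0.224 = 15.7 × (78.6667)^0.224
    = 15.7 × 2.6586 = 41.7404 m/s

41.7 m/s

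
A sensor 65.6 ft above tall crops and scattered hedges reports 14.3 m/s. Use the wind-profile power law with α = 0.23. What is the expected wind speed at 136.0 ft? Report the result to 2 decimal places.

16.91 m/s

Power-law profile: V₂ = V₁ · (z₂/z₁)^α
V₂ = 14.3 × (136.0/65.6)^0.23 = 14.3 × (2.0732)^0.23
    = 14.3 × 1.1826 = 16.9107 m/s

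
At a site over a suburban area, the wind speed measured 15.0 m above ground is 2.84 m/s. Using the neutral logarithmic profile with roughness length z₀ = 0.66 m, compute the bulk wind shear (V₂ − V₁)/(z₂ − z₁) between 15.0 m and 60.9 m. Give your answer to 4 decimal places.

Log law: V₂ = V₁ · ln(z₂/z₀)/ln(z₁/z₀) = 2.84 × 4.5247/3.1236 = 4.1140 m/s
ΔV/Δz = (4.1140 − 2.84)/(60.9 − 15.0) = 1.2740/45.9000 = 0.02776 m/s/m

0.0278 m/s/m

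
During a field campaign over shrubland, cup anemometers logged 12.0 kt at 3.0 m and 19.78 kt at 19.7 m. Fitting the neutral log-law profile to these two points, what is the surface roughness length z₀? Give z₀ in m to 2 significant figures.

Log law: V(z) ∝ ln(z/z₀). With r = V₁/V₂ = 12.0/19.78 = 0.60667,
r · ln(z₂/z₀) = ln(z₁/z₀) ⇒ ln z₀ = (ln z₁ − r·ln z₂)/(1 − r)
ln z₀ = (1.09861 − 0.60667×2.98062) / 0.39333 = -1.8042
z₀ = exp(-1.8042) = 0.1646 m

z₀ ≈ 0.16 m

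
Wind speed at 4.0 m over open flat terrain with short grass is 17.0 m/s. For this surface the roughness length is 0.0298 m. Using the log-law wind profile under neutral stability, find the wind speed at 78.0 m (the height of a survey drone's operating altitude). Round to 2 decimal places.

Log law: V(z) ∝ ln(z/z₀), so V₂/V₁ = ln(z₂/z₀) / ln(z₁/z₀).
ln(78.0/0.0298) = 7.8700, ln(4.0/0.0298) = 4.8995
V₂ = 17.0 × 7.8700/4.8995 = 17.0 × 1.6063 = 27.3065 m/s

27.31 m/s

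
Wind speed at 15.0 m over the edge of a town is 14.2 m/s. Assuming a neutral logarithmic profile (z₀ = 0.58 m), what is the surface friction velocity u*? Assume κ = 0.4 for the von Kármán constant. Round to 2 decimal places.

Log law: V(z) = (u*/κ) · ln(z/z₀) ⇒ u* = κ · V / ln(z/z₀)
u* = 0.4 × 14.2 / ln(15.0/0.58) = 0.4 × 14.2 / 3.2528
   = 5.6800 / 3.2528 = 1.7462 m/s

u* ≈ 1.75 m/s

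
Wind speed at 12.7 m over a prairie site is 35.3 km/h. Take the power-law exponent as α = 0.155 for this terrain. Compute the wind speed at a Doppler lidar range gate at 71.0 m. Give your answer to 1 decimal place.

46.1 km/h

Power-law profile: V₂ = V₁ · (z₂/z₁)^α
V₂ = 35.3 × (71.0/12.7)^0.155 = 35.3 × (5.5906)^0.155
    = 35.3 × 1.3057 = 46.0925 km/h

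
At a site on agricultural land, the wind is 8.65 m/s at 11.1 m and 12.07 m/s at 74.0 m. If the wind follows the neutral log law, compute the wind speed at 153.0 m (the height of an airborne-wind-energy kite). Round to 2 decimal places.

13.38 m/s

Log law: V ∝ ln(z/z₀). From the pair, with r = V₁/V₂ = 0.71665,
ln z₀ = (ln z₁ − r·ln z₂)/(1 − r) = (2.4069 − 0.71665×4.3041)/0.28335 = -2.3913 → z₀ = 0.09151 m
V₃ = V₁ · ln(z₃/z₀)/ln(z₁/z₀) = 8.65 × 7.4218/4.7983 = 13.3795 m/s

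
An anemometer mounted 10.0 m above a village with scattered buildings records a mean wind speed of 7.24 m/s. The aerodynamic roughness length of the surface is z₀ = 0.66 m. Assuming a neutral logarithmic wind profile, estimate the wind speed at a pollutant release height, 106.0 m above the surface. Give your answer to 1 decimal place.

Log law: V(z) ∝ ln(z/z₀), so V₂/V₁ = ln(z₂/z₀) / ln(z₁/z₀).
ln(106.0/0.66) = 5.0790, ln(10.0/0.66) = 2.7181
V₂ = 7.24 × 5.0790/2.7181 = 7.24 × 1.8686 = 13.5284 m/s

13.5 m/s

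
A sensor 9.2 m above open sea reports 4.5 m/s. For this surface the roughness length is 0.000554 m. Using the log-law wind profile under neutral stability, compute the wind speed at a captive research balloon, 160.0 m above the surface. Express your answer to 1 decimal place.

Log law: V(z) ∝ ln(z/z₀), so V₂/V₁ = ln(z₂/z₀) / ln(z₁/z₀).
ln(160.0/0.000554) = 12.5735, ln(9.2/0.000554) = 9.7175
V₂ = 4.5 × 12.5735/9.7175 = 4.5 × 1.2939 = 5.8225 m/s

5.8 m/s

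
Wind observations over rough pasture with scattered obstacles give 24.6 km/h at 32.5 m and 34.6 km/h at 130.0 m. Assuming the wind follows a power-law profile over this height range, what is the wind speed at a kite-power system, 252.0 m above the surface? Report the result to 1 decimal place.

40.7 km/h

First find α: α = ln(V₂/V₁)/ln(z₂/z₁) = ln(34.6/24.6)/ln(130.0/32.5) = 0.34111/1.38629 = 0.2461
Extrapolate from 130.0 m to 252.0 m: V₃ = 34.6 × (252.0/130.0)^0.2461 = 34.6 × 1.1769 = 40.7199 km/h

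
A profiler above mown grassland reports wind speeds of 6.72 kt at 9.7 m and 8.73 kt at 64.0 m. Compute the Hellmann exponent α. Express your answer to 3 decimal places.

α ≈ 0.139

Power law: V₂/V₁ = (z₂/z₁)^α ⇒ α = ln(V₂/V₁) / ln(z₂/z₁)
α = ln(8.73/6.72) / ln(64.0/9.7) = ln(1.2991) / ln(6.5979)
  = 0.26168 / 1.88676 = 0.13869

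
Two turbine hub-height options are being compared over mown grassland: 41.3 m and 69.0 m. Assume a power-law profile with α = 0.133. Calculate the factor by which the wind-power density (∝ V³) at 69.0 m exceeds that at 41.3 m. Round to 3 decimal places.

Speed ratio: V_B/V_A = (z_B/z_A)^α = (69.0/41.3)^0.133 = (1.6707)^0.133 = 1.07065
Power-density ratio: P_B/P_A = (V_B/V_A)³ = (1.07065)³ = 1.22726

1.227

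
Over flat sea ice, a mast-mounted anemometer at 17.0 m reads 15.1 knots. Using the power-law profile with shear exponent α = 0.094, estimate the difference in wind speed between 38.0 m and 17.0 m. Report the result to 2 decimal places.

1.19 knots

Power law: V₂ = V₁ · (z₂/z₁)^α = 15.1 × (2.2353)^0.094 = 16.2860 knots
ΔV = 16.2860 − 15.1 = 1.1860 knots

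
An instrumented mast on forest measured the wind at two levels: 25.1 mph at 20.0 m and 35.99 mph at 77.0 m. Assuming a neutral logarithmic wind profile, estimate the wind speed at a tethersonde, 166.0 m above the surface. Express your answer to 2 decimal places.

42.20 mph

Log law: V ∝ ln(z/z₀). From the pair, with r = V₁/V₂ = 0.69742,
ln z₀ = (ln z₁ − r·ln z₂)/(1 − r) = (2.9957 − 0.69742×4.3438)/0.30258 = -0.1114 → z₀ = 0.8946 m
V₃ = V₁ · ln(z₃/z₀)/ln(z₁/z₀) = 25.1 × 5.2234/3.1071 = 42.1955 mph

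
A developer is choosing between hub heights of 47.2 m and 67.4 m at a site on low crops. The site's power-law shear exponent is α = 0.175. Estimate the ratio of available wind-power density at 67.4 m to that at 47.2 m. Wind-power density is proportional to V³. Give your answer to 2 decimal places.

Speed ratio: V_B/V_A = (z_B/z_A)^α = (67.4/47.2)^0.175 = (1.4280)^0.175 = 1.06433
Power-density ratio: P_B/P_A = (V_B/V_A)³ = (1.06433)³ = 1.20567

1.21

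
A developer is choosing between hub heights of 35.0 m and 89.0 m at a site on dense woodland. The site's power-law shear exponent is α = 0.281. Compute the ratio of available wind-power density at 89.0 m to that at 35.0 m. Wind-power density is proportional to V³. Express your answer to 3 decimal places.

Speed ratio: V_B/V_A = (z_B/z_A)^α = (89.0/35.0)^0.281 = (2.5429)^0.281 = 1.29986
Power-density ratio: P_B/P_A = (V_B/V_A)³ = (1.29986)³ = 2.19627

2.196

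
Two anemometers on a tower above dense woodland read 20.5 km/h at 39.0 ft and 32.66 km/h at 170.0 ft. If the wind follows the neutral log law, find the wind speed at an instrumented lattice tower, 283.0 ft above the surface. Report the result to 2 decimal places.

Log law: V ∝ ln(z/z₀). From the pair, with r = V₁/V₂ = 0.62768,
ln z₀ = (ln z₁ − r·ln z₂)/(1 − r) = (3.6636 − 0.62768×5.1358)/0.37232 = 1.1816 → z₀ = 3.260 ft
V₃ = V₁ · ln(z₃/z₀)/ln(z₁/z₀) = 20.5 × 4.4639/2.4820 = 36.8695 km/h

36.87 km/h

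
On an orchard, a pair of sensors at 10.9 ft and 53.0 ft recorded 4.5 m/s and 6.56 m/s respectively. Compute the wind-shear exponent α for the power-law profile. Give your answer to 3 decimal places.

α ≈ 0.238

Power law: V₂/V₁ = (z₂/z₁)^α ⇒ α = ln(V₂/V₁) / ln(z₂/z₁)
α = ln(6.56/4.5) / ln(53.0/10.9) = ln(1.4578) / ln(4.8624)
  = 0.37691 / 1.58153 = 0.23832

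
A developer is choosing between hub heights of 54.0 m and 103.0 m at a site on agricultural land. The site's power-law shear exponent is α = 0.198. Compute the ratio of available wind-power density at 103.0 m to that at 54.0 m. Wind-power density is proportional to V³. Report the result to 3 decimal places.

1.468

Speed ratio: V_B/V_A = (z_B/z_A)^α = (103.0/54.0)^0.198 = (1.9074)^0.198 = 1.13639
Power-density ratio: P_B/P_A = (V_B/V_A)³ = (1.13639)³ = 1.46752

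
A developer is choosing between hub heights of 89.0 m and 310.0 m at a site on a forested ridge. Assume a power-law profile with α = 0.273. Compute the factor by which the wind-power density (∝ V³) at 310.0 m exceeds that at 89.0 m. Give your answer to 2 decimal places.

Speed ratio: V_B/V_A = (z_B/z_A)^α = (310.0/89.0)^0.273 = (3.4831)^0.273 = 1.40591
Power-density ratio: P_B/P_A = (V_B/V_A)³ = (1.40591)³ = 2.77891

2.78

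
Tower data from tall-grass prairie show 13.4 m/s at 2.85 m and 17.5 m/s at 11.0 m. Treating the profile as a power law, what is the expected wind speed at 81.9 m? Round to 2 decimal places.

First find α: α = ln(V₂/V₁)/ln(z₂/z₁) = ln(17.5/13.4)/ln(11.0/2.85) = 0.26695/1.35058 = 0.1977
Extrapolate from 11.0 m to 81.9 m: V₃ = 17.5 × (81.9/11.0)^0.1977 = 17.5 × 1.4871 = 26.0238 m/s

26.02 m/s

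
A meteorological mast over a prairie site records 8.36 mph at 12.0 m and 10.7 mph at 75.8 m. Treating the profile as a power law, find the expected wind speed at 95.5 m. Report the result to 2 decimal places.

11.04 mph

First find α: α = ln(V₂/V₁)/ln(z₂/z₁) = ln(10.7/8.36)/ln(75.8/12.0) = 0.24679/1.84319 = 0.1339
Extrapolate from 75.8 m to 95.5 m: V₃ = 10.7 × (95.5/75.8)^0.1339 = 10.7 × 1.0314 = 11.0361 mph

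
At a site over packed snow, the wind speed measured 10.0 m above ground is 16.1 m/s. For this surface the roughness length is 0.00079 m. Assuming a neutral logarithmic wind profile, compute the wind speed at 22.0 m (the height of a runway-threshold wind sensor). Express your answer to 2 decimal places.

17.44 m/s

Log law: V(z) ∝ ln(z/z₀), so V₂/V₁ = ln(z₂/z₀) / ln(z₁/z₀).
ln(22.0/0.00079) = 10.2345, ln(10.0/0.00079) = 9.4461
V₂ = 16.1 × 10.2345/9.4461 = 16.1 × 1.0835 = 17.4439 m/s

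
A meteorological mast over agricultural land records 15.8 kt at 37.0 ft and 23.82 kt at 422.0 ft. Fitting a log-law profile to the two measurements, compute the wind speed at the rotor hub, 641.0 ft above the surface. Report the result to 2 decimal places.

Log law: V ∝ ln(z/z₀). From the pair, with r = V₁/V₂ = 0.66331,
ln z₀ = (ln z₁ − r·ln z₂)/(1 − r) = (3.6109 − 0.66331×6.0450)/0.33669 = -1.1844 → z₀ = 0.3059 ft
V₃ = V₁ · ln(z₃/z₀)/ln(z₁/z₀) = 15.8 × 7.6474/4.7953 = 25.1973 kt

25.20 kt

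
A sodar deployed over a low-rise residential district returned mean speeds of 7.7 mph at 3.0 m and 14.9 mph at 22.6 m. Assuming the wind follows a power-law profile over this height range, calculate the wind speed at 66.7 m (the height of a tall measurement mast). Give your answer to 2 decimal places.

21.22 mph

First find α: α = ln(V₂/V₁)/ln(z₂/z₁) = ln(14.9/7.7)/ln(22.6/3.0) = 0.66014/2.01934 = 0.3269
Extrapolate from 22.6 m to 66.7 m: V₃ = 14.9 × (66.7/22.6)^0.3269 = 14.9 × 1.4245 = 21.2246 mph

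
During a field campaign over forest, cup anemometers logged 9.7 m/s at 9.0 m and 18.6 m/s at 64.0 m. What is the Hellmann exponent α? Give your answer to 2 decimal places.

α ≈ 0.33

Power law: V₂/V₁ = (z₂/z₁)^α ⇒ α = ln(V₂/V₁) / ln(z₂/z₁)
α = ln(18.6/9.7) / ln(64.0/9.0) = ln(1.9175) / ln(7.1111)
  = 0.65104 / 1.96166 = 0.33188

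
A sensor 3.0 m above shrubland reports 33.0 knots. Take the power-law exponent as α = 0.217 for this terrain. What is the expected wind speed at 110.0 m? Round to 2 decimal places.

Power-law profile: V₂ = V₁ · (z₂/z₁)^α
V₂ = 33.0 × (110.0/3.0)^0.217 = 33.0 × (36.6667)^0.217
    = 33.0 × 2.1850 = 72.1042 knots

72.10 knots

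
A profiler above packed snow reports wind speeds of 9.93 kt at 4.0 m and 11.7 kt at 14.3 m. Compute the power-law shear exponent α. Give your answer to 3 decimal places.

Power law: V₂/V₁ = (z₂/z₁)^α ⇒ α = ln(V₂/V₁) / ln(z₂/z₁)
α = ln(11.7/9.93) / ln(14.3/4.0) = ln(1.1782) / ln(3.5750)
  = 0.16403 / 1.27397 = 0.12875

α ≈ 0.129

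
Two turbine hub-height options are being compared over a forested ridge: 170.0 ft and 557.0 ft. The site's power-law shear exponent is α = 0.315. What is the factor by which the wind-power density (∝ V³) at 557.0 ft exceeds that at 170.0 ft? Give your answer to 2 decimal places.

Speed ratio: V_B/V_A = (z_B/z_A)^α = (557.0/170.0)^0.315 = (3.2765)^0.315 = 1.45329
Power-density ratio: P_B/P_A = (V_B/V_A)³ = (1.45329)³ = 3.06944

3.07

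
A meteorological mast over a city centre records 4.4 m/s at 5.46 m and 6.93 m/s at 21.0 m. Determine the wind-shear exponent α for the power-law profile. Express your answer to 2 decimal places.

Power law: V₂/V₁ = (z₂/z₁)^α ⇒ α = ln(V₂/V₁) / ln(z₂/z₁)
α = ln(6.93/4.4) / ln(21.0/5.46) = ln(1.5750) / ln(3.8462)
  = 0.45426 / 1.34707 = 0.33722

α ≈ 0.34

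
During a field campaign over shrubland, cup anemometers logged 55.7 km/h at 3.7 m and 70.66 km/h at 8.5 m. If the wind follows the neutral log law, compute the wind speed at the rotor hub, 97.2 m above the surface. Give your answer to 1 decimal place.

114.5 km/h

Log law: V ∝ ln(z/z₀). From the pair, with r = V₁/V₂ = 0.78828,
ln z₀ = (ln z₁ − r·ln z₂)/(1 − r) = (1.3083 − 0.78828×2.1401)/0.21172 = -1.7884 → z₀ = 0.1672 m
V₃ = V₁ · ln(z₃/z₀)/ln(z₁/z₀) = 55.7 × 6.3652/3.0968 = 114.4879 km/h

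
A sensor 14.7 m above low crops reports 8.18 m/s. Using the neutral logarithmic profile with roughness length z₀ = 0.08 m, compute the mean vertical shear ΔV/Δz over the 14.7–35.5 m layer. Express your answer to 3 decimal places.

Log law: V₂ = V₁ · ln(z₂/z₀)/ln(z₁/z₀) = 8.18 × 6.0953/5.2136 = 9.5633 m/s
ΔV/Δz = (9.5633 − 8.18)/(35.5 − 14.7) = 1.3833/20.8000 = 0.06651 m/s/m

0.067 m/s/m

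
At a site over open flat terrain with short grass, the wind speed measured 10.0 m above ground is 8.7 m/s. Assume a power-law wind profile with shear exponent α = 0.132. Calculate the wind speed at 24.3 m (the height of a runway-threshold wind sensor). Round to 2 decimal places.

Power-law profile: V₂ = V₁ · (z₂/z₁)^α
V₂ = 8.7 × (24.3/10.0)^0.132 = 8.7 × (2.4300)^0.132
    = 8.7 × 1.1243 = 9.7818 m/s

9.78 m/s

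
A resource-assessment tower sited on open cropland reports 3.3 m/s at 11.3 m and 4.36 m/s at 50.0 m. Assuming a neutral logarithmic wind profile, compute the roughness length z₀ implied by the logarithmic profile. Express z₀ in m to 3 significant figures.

Log law: V(z) ∝ ln(z/z₀). With r = V₁/V₂ = 3.3/4.36 = 0.75688,
r · ln(z₂/z₀) = ln(z₁/z₀) ⇒ ln z₀ = (ln z₁ − r·ln z₂)/(1 − r)
ln z₀ = (2.42480 − 0.75688×3.91202) / 0.24312 = -2.2052
z₀ = exp(-2.2052) = 0.1102 m

z₀ ≈ 0.110 m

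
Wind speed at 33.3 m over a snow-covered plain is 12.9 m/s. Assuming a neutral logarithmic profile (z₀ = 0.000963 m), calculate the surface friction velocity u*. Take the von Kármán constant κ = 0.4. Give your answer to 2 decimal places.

Log law: V(z) = (u*/κ) · ln(z/z₀) ⇒ u* = κ · V / ln(z/z₀)
u* = 0.4 × 12.9 / ln(33.3/0.000963) = 0.4 × 12.9 / 10.4510
   = 5.1600 / 10.4510 = 0.4937 m/s

u* ≈ 0.49 m/s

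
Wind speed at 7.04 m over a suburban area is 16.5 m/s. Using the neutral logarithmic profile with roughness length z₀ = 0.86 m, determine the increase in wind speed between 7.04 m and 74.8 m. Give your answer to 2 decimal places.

Log law: V₂ = V₁ · ln(z₂/z₀)/ln(z₁/z₀) = 16.5 × 4.4656/2.1024 = 35.0466 m/s
ΔV = 35.0466 − 16.5 = 18.5466 m/s

18.55 m/s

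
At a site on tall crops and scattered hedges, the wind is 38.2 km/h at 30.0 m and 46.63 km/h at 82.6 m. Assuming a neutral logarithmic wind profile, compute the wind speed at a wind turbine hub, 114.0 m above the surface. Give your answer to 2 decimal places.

49.31 km/h

Log law: V ∝ ln(z/z₀). From the pair, with r = V₁/V₂ = 0.81922,
ln z₀ = (ln z₁ − r·ln z₂)/(1 − r) = (3.4012 − 0.81922×4.4140)/0.18078 = -1.1883 → z₀ = 0.3047 m
V₃ = V₁ · ln(z₃/z₀)/ln(z₁/z₀) = 38.2 × 5.9245/4.5895 = 49.3117 km/h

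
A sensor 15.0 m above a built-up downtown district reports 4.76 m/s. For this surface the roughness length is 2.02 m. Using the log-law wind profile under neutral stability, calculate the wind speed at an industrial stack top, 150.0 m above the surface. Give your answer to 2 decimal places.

10.23 m/s

Log law: V(z) ∝ ln(z/z₀), so V₂/V₁ = ln(z₂/z₀) / ln(z₁/z₀).
ln(150.0/2.02) = 4.3075, ln(15.0/2.02) = 2.0050
V₂ = 4.76 × 4.3075/2.0050 = 4.76 × 2.1484 = 10.2266 m/s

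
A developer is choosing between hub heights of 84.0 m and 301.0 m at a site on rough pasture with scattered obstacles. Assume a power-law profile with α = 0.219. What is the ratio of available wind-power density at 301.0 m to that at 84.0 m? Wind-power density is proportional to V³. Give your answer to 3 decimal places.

2.313

Speed ratio: V_B/V_A = (z_B/z_A)^α = (301.0/84.0)^0.219 = (3.5833)^0.219 = 1.32248
Power-density ratio: P_B/P_A = (V_B/V_A)³ = (1.32248)³ = 2.31295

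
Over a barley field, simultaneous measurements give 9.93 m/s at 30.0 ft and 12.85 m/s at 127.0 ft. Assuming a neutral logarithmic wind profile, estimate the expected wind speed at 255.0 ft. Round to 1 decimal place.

14.3 m/s

Log law: V ∝ ln(z/z₀). From the pair, with r = V₁/V₂ = 0.77276,
ln z₀ = (ln z₁ − r·ln z₂)/(1 − r) = (3.4012 − 0.77276×4.8442)/0.22724 = -1.5060 → z₀ = 0.2218 ft
V₃ = V₁ · ln(z₃/z₀)/ln(z₁/z₀) = 9.93 × 7.0472/4.9072 = 14.2606 m/s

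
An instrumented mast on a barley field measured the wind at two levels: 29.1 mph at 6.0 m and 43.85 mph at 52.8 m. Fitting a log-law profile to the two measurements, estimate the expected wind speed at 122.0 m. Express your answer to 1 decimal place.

Log law: V ∝ ln(z/z₀). From the pair, with r = V₁/V₂ = 0.66363,
ln z₀ = (ln z₁ − r·ln z₂)/(1 − r) = (1.7918 − 0.66363×3.9665)/0.33637 = -2.4988 → z₀ = 0.08219 m
V₃ = V₁ · ln(z₃/z₀)/ln(z₁/z₀) = 29.1 × 7.3028/4.2905 = 49.5303 mph

49.5 mph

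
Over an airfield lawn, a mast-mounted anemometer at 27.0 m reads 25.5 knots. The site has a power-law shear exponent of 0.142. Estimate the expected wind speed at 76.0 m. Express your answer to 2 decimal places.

29.54 knots

Power-law profile: V₂ = V₁ · (z₂/z₁)^α
V₂ = 25.5 × (76.0/27.0)^0.142 = 25.5 × (2.8148)^0.142
    = 25.5 × 1.1583 = 29.5367 knots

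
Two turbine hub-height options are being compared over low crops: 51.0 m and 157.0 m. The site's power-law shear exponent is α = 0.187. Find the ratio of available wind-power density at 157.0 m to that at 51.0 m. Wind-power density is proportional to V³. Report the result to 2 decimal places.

1.88

Speed ratio: V_B/V_A = (z_B/z_A)^α = (157.0/51.0)^0.187 = (3.0784)^0.187 = 1.23401
Power-density ratio: P_B/P_A = (V_B/V_A)³ = (1.23401)³ = 1.87911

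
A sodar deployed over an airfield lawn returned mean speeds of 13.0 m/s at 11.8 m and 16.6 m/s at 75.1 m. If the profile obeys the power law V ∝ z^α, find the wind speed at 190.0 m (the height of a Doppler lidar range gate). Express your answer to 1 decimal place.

First find α: α = ln(V₂/V₁)/ln(z₂/z₁) = ln(16.6/13.0)/ln(75.1/11.8) = 0.24445/1.85072 = 0.1321
Extrapolate from 75.1 m to 190.0 m: V₃ = 16.6 × (190.0/75.1)^0.1321 = 16.6 × 1.1304 = 18.7652 m/s

18.8 m/s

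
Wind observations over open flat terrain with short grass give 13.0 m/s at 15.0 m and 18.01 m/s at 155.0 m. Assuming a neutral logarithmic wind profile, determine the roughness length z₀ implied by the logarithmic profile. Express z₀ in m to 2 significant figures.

Log law: V(z) ∝ ln(z/z₀). With r = V₁/V₂ = 13.0/18.01 = 0.72182,
r · ln(z₂/z₀) = ln(z₁/z₀) ⇒ ln z₀ = (ln z₁ − r·ln z₂)/(1 − r)
ln z₀ = (2.70805 − 0.72182×5.04343) / 0.27818 = -3.3518
z₀ = exp(-3.3518) = 0.03502 m

z₀ ≈ 0.035 m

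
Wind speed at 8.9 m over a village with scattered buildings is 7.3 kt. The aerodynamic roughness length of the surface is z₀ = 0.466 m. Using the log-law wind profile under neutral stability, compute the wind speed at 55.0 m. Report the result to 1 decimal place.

Log law: V(z) ∝ ln(z/z₀), so V₂/V₁ = ln(z₂/z₀) / ln(z₁/z₀).
ln(55.0/0.466) = 4.7709, ln(8.9/0.466) = 2.9496
V₂ = 7.3 × 4.7709/2.9496 = 7.3 × 1.6175 = 11.8075 kt

11.8 kt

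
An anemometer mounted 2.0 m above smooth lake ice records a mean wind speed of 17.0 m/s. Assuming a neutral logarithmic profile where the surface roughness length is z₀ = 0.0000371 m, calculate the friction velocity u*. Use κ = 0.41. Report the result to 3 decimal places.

u* ≈ 0.640 m/s

Log law: V(z) = (u*/κ) · ln(z/z₀) ⇒ u* = κ · V / ln(z/z₀)
u* = 0.41 × 17.0 / ln(2.0/0.0000371) = 0.41 × 17.0 / 10.8950
   = 6.9700 / 10.8950 = 0.6397 m/s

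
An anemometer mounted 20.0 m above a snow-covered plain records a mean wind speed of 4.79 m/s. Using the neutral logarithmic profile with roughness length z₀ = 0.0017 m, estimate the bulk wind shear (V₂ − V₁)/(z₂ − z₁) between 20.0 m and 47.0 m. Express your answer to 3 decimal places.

0.016 m/s/m

Log law: V₂ = V₁ · ln(z₂/z₀)/ln(z₁/z₀) = 4.79 × 10.2273/9.3729 = 5.2266 m/s
ΔV/Δz = (5.2266 − 4.79)/(47.0 − 20.0) = 0.4366/27.0000 = 0.01617 m/s/m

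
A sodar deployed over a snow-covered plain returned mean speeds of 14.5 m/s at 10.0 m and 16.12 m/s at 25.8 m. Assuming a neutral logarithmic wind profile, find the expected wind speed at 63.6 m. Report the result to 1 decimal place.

17.7 m/s

Log law: V ∝ ln(z/z₀). From the pair, with r = V₁/V₂ = 0.89950,
ln z₀ = (ln z₁ − r·ln z₂)/(1 − r) = (2.3026 − 0.89950×3.2504)/0.10050 = -6.1807 → z₀ = 0.002069 m
V₃ = V₁ · ln(z₃/z₀)/ln(z₁/z₀) = 14.5 × 10.3333/8.4833 = 17.6621 m/s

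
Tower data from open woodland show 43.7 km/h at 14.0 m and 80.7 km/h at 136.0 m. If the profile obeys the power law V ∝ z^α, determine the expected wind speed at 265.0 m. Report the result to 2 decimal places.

96.61 km/h

First find α: α = ln(V₂/V₁)/ln(z₂/z₁) = ln(80.7/43.7)/ln(136.0/14.0) = 0.61339/2.27360 = 0.2698
Extrapolate from 136.0 m to 265.0 m: V₃ = 80.7 × (265.0/136.0)^0.2698 = 80.7 × 1.1972 = 96.6125 km/h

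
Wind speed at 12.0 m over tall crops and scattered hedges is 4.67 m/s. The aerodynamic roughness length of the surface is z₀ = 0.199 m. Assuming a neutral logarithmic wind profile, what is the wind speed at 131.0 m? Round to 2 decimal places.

Log law: V(z) ∝ ln(z/z₀), so V₂/V₁ = ln(z₂/z₀) / ln(z₁/z₀).
ln(131.0/0.199) = 6.4896, ln(12.0/0.199) = 4.0994
V₂ = 4.67 × 6.4896/4.0994 = 4.67 × 1.5831 = 7.3930 m/s

7.39 m/s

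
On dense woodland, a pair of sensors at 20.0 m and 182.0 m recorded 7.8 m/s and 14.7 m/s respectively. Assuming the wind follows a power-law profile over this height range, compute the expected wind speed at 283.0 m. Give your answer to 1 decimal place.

First find α: α = ln(V₂/V₁)/ln(z₂/z₁) = ln(14.7/7.8)/ln(182.0/20.0) = 0.63372/2.20827 = 0.2870
Extrapolate from 182.0 m to 283.0 m: V₃ = 14.7 × (283.0/182.0)^0.2870 = 14.7 × 1.1351 = 16.6853 m/s

16.7 m/s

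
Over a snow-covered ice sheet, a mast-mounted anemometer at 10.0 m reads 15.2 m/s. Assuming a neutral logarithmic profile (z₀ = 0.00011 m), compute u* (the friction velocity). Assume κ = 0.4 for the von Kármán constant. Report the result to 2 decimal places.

Log law: V(z) = (u*/κ) · ln(z/z₀) ⇒ u* = κ · V / ln(z/z₀)
u* = 0.4 × 15.2 / ln(10.0/0.00011) = 0.4 × 15.2 / 11.4176
   = 6.0800 / 11.4176 = 0.5325 m/s

u* ≈ 0.53 m/s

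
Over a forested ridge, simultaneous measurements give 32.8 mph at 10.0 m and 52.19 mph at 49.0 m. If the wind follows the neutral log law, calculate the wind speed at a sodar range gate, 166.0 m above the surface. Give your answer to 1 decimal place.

Log law: V ∝ ln(z/z₀). From the pair, with r = V₁/V₂ = 0.62847,
ln z₀ = (ln z₁ − r·ln z₂)/(1 − r) = (2.3026 − 0.62847×3.8918)/0.37153 = -0.3858 → z₀ = 0.6799 m
V₃ = V₁ · ln(z₃/z₀)/ln(z₁/z₀) = 32.8 × 5.4977/2.6883 = 67.0771 mph

67.1 mph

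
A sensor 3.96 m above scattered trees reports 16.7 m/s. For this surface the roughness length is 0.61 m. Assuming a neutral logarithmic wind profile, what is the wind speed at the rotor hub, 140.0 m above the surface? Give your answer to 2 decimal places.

Log law: V(z) ∝ ln(z/z₀), so V₂/V₁ = ln(z₂/z₀) / ln(z₁/z₀).
ln(140.0/0.61) = 5.4359, ln(3.96/0.61) = 1.8705
V₂ = 16.7 × 5.4359/1.8705 = 16.7 × 2.9061 = 48.5315 m/s

48.53 m/s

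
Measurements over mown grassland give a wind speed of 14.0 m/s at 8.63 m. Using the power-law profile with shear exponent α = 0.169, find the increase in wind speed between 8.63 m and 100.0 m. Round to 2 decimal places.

7.18 m/s

Power law: V₂ = V₁ · (z₂/z₁)^α = 14.0 × (11.5875)^0.169 = 21.1808 m/s
ΔV = 21.1808 − 14.0 = 7.1808 m/s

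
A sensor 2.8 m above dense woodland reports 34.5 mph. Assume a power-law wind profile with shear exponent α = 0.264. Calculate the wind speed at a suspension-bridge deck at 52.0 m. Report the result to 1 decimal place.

74.6 mph

Power-law profile: V₂ = V₁ · (z₂/z₁)^α
V₂ = 34.5 × (52.0/2.8)^0.264 = 34.5 × (18.5714)^0.264
    = 34.5 × 2.1626 = 74.6095 mph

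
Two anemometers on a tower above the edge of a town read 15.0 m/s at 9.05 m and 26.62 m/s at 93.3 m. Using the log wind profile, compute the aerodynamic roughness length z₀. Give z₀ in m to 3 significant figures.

Log law: V(z) ∝ ln(z/z₀). With r = V₁/V₂ = 15.0/26.62 = 0.56349,
r · ln(z₂/z₀) = ln(z₁/z₀) ⇒ ln z₀ = (ln z₁ − r·ln z₂)/(1 − r)
ln z₀ = (2.20276 − 0.56349×4.53582) / 0.43651 = -0.8089
z₀ = exp(-0.8089) = 0.4453 m

z₀ ≈ 0.445 m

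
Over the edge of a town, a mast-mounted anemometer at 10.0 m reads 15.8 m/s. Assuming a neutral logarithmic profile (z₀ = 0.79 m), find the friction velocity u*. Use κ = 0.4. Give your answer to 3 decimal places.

Log law: V(z) = (u*/κ) · ln(z/z₀) ⇒ u* = κ · V / ln(z/z₀)
u* = 0.4 × 15.8 / ln(10.0/0.79) = 0.4 × 15.8 / 2.5383
   = 6.3200 / 2.5383 = 2.4898 m/s

u* ≈ 2.490 m/s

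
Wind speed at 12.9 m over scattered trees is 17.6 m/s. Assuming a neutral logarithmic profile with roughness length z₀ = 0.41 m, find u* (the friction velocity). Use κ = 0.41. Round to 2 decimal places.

u* ≈ 2.09 m/s

Log law: V(z) = (u*/κ) · ln(z/z₀) ⇒ u* = κ · V / ln(z/z₀)
u* = 0.41 × 17.6 / ln(12.9/0.41) = 0.41 × 17.6 / 3.4488
   = 7.2160 / 3.4488 = 2.0923 m/s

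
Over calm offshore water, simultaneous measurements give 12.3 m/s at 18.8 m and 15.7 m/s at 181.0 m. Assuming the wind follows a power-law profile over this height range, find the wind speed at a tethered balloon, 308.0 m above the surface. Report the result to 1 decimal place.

First find α: α = ln(V₂/V₁)/ln(z₂/z₁) = ln(15.7/12.3)/ln(181.0/18.8) = 0.24406/2.26464 = 0.1078
Extrapolate from 181.0 m to 308.0 m: V₃ = 15.7 × (308.0/181.0)^0.1078 = 15.7 × 1.0590 = 16.6257 m/s

16.6 m/s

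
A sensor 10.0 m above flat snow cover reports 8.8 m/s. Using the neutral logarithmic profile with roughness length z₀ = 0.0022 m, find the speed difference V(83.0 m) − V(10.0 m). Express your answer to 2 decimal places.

2.21 m/s

Log law: V₂ = V₁ · ln(z₂/z₀)/ln(z₁/z₀) = 8.8 × 10.5381/8.4219 = 11.0113 m/s
ΔV = 11.0113 − 8.8 = 2.2113 m/s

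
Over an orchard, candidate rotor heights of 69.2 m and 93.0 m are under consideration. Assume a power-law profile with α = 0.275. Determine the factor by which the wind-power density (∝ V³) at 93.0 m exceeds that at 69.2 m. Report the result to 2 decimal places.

1.28

Speed ratio: V_B/V_A = (z_B/z_A)^α = (93.0/69.2)^0.275 = (1.3439)^0.275 = 1.08469
Power-density ratio: P_B/P_A = (V_B/V_A)³ = (1.08469)³ = 1.27618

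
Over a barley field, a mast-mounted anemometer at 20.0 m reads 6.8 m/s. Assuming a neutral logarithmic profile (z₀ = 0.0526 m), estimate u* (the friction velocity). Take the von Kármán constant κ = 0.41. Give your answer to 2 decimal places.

u* ≈ 0.47 m/s

Log law: V(z) = (u*/κ) · ln(z/z₀) ⇒ u* = κ · V / ln(z/z₀)
u* = 0.41 × 6.8 / ln(20.0/0.0526) = 0.41 × 6.8 / 5.9408
   = 2.7880 / 5.9408 = 0.4693 m/s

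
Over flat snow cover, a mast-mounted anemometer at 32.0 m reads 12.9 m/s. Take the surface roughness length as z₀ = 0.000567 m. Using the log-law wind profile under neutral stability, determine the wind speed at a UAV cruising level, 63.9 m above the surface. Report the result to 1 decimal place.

Log law: V(z) ∝ ln(z/z₀), so V₂/V₁ = ln(z₂/z₀) / ln(z₁/z₀).
ln(63.9/0.000567) = 11.6325, ln(32.0/0.000567) = 10.9409
V₂ = 12.9 × 11.6325/10.9409 = 12.9 × 1.0632 = 13.7154 m/s

13.7 m/s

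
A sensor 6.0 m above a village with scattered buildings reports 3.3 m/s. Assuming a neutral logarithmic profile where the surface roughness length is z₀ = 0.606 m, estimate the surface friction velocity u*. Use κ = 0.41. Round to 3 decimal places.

u* ≈ 0.590 m/s

Log law: V(z) = (u*/κ) · ln(z/z₀) ⇒ u* = κ · V / ln(z/z₀)
u* = 0.41 × 3.3 / ln(6.0/0.606) = 0.41 × 3.3 / 2.2926
   = 1.3530 / 2.2926 = 0.5902 m/s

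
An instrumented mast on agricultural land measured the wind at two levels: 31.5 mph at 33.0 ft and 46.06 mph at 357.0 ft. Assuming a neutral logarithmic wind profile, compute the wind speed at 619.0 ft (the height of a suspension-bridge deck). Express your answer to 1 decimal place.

49.4 mph

Log law: V ∝ ln(z/z₀). From the pair, with r = V₁/V₂ = 0.68389,
ln z₀ = (ln z₁ − r·ln z₂)/(1 − r) = (3.4965 − 0.68389×5.8777)/0.31611 = -1.6552 → z₀ = 0.1911 ft
V₃ = V₁ · ln(z₃/z₀)/ln(z₁/z₀) = 31.5 × 8.0833/5.1517 = 49.4252 mph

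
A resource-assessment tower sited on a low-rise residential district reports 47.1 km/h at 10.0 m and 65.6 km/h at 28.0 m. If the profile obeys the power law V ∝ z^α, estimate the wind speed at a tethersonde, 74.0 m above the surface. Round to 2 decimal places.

89.68 km/h

First find α: α = ln(V₂/V₁)/ln(z₂/z₁) = ln(65.6/47.1)/ln(28.0/10.0) = 0.33130/1.02962 = 0.3218
Extrapolate from 28.0 m to 74.0 m: V₃ = 65.6 × (74.0/28.0)^0.3218 = 65.6 × 1.3671 = 89.6841 km/h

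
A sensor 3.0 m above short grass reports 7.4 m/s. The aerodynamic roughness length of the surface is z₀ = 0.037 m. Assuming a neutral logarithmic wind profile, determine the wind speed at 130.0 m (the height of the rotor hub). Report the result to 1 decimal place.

13.7 m/s

Log law: V(z) ∝ ln(z/z₀), so V₂/V₁ = ln(z₂/z₀) / ln(z₁/z₀).
ln(130.0/0.037) = 8.1644, ln(3.0/0.037) = 4.3954
V₂ = 7.4 × 8.1644/4.3954 = 7.4 × 1.8575 = 13.7452 m/s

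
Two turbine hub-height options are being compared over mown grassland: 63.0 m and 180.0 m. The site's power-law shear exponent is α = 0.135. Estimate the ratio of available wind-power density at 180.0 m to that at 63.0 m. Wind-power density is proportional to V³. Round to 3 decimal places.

1.530

Speed ratio: V_B/V_A = (z_B/z_A)^α = (180.0/63.0)^0.135 = (2.8571)^0.135 = 1.15226
Power-density ratio: P_B/P_A = (V_B/V_A)³ = (1.15226)³ = 1.52986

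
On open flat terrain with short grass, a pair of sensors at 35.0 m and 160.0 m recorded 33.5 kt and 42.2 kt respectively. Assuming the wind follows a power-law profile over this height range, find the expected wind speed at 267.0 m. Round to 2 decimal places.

First find α: α = ln(V₂/V₁)/ln(z₂/z₁) = ln(42.2/33.5)/ln(160.0/35.0) = 0.23087/1.51983 = 0.1519
Extrapolate from 160.0 m to 267.0 m: V₃ = 42.2 × (267.0/160.0)^0.1519 = 42.2 × 1.0809 = 45.6137 kt

45.61 kt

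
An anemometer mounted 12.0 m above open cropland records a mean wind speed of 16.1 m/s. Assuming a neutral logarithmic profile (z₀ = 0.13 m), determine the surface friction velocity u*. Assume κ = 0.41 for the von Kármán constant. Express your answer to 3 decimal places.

Log law: V(z) = (u*/κ) · ln(z/z₀) ⇒ u* = κ · V / ln(z/z₀)
u* = 0.41 × 16.1 / ln(12.0/0.13) = 0.41 × 16.1 / 4.5251
   = 6.6010 / 4.5251 = 1.4587 m/s

u* ≈ 1.459 m/s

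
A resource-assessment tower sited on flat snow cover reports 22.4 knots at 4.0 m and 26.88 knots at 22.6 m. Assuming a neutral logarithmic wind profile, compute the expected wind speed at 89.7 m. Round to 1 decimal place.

Log law: V ∝ ln(z/z₀). From the pair, with r = V₁/V₂ = 0.83333,
ln z₀ = (ln z₁ − r·ln z₂)/(1 − r) = (1.3863 − 0.83333×3.1179)/0.16667 = -7.2720 → z₀ = 0.0006947 m
V₃ = V₁ · ln(z₃/z₀)/ln(z₁/z₀) = 22.4 × 11.7685/8.6583 = 30.4464 knots

30.4 knots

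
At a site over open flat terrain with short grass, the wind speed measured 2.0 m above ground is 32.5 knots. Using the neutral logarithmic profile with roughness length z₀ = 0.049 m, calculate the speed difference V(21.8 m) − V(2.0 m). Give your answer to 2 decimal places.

Log law: V₂ = V₁ · ln(z₂/z₀)/ln(z₁/z₀) = 32.5 × 6.0978/3.7091 = 53.4310 knots
ΔV = 53.4310 − 32.5 = 20.9310 knots

20.93 knots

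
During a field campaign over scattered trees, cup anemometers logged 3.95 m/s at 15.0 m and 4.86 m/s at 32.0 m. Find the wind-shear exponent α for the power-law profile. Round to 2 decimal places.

Power law: V₂/V₁ = (z₂/z₁)^α ⇒ α = ln(V₂/V₁) / ln(z₂/z₁)
α = ln(4.86/3.95) / ln(32.0/15.0) = ln(1.2304) / ln(2.1333)
  = 0.20732 / 0.75769 = 0.27363

α ≈ 0.27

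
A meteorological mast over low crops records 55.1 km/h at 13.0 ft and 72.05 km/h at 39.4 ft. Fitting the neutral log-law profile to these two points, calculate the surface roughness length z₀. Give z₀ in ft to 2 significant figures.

z₀ ≈ 0.35 ft

Log law: V(z) ∝ ln(z/z₀). With r = V₁/V₂ = 55.1/72.05 = 0.76475,
r · ln(z₂/z₀) = ln(z₁/z₀) ⇒ ln z₀ = (ln z₁ − r·ln z₂)/(1 − r)
ln z₀ = (2.56495 − 0.76475×3.67377) / 0.23525 = -1.0395
z₀ = exp(-1.0395) = 0.3536 ft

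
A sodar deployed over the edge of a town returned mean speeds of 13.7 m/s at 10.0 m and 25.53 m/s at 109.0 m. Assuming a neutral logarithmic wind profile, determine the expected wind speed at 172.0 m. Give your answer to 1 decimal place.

27.8 m/s

Log law: V ∝ ln(z/z₀). From the pair, with r = V₁/V₂ = 0.53662,
ln z₀ = (ln z₁ − r·ln z₂)/(1 − r) = (2.3026 − 0.53662×4.6913)/0.46338 = -0.4638 → z₀ = 0.6289 m
V₃ = V₁ · ln(z₃/z₀)/ln(z₁/z₀) = 13.7 × 5.6113/2.7664 = 27.7890 m/s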